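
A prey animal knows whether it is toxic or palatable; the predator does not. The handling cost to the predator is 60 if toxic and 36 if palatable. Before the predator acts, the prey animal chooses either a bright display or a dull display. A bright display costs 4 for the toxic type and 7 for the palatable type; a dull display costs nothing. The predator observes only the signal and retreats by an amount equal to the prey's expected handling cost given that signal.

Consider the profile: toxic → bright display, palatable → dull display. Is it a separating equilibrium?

If types separate, bright display earns payment 60 and dull display earns 36.
Toxic: bright display gives 60 − 4 = 56; dull display gives 36 − 0 = 36. No deviation. ✓
Palatable: dull display gives 36 − 0 = 36; bright display gives 60 − 7 = 53. Would deviate. ✗

No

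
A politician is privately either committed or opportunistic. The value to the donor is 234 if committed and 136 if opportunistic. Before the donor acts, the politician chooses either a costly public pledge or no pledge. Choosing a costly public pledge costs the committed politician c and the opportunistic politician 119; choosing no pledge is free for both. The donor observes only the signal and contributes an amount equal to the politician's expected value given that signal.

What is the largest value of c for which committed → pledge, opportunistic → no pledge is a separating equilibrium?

Under separation: pledge → committed (pays 234); no pledge → opportunistic (pays 136).
Opportunistic: 136 − 0 = 136 ≥ 234 − 119 = 115. Holds regardless of c. ✓
Committed: 234 − c ≥ 136 − 0, so c ≤ 234 − 136 = 98.

98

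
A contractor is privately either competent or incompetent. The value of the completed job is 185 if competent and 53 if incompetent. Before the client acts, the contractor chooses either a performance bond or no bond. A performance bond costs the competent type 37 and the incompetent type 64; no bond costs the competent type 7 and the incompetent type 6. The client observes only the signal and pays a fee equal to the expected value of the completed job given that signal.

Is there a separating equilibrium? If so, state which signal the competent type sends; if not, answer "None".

None

Try competent → bond, incompetent → no bond:
  Under separation the client infers type exactly: bond → competent (pays 185), no bond → incompetent (pays 53).
  Competent: bond gives 185 − 37 = 148; no bond gives 53 − 7 = 46. No deviation. ✓
  Incompetent: no bond gives 53 − 6 = 47; bond gives 185 − 64 = 121. Would deviate. ✗
Try competent → no bond, incompetent → bond:
  Under separation the client infers type exactly: no bond → competent (pays 185), bond → incompetent (pays 53).
  Competent: no bond gives 185 − 7 = 178; bond gives 53 − 37 = 16. No deviation. ✓
  Incompetent: bond gives 53 − 64 = -11; no bond gives 185 − 6 = 179. Would deviate. ✗
Neither assignment is incentive-compatible.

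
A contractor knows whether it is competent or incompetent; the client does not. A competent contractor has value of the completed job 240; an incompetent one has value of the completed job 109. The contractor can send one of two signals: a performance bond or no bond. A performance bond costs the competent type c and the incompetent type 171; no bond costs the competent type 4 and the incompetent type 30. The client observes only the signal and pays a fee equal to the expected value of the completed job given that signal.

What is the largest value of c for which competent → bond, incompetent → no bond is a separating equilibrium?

Under separation: bond → competent (pays 240); no bond → incompetent (pays 109).
Incompetent: 109 − 30 = 79 ≥ 240 − 171 = 69. Holds regardless of c. ✓
Competent: 240 − c ≥ 109 − 4, so c ≤ 240 − 105 = 135.

135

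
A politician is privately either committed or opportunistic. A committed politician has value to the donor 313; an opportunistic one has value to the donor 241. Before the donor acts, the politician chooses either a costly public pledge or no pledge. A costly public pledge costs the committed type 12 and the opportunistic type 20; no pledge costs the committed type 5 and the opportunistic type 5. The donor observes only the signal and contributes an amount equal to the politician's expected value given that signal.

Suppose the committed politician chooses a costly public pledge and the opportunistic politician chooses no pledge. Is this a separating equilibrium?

No

If types separate, pledge earns payment 313 and no pledge earns 241.
Committed: pledge gives 313 − 12 = 301; no pledge gives 241 − 5 = 236. No deviation. ✓
Opportunistic: no pledge gives 241 − 5 = 236; pledge gives 313 − 20 = 293. Would deviate. ✗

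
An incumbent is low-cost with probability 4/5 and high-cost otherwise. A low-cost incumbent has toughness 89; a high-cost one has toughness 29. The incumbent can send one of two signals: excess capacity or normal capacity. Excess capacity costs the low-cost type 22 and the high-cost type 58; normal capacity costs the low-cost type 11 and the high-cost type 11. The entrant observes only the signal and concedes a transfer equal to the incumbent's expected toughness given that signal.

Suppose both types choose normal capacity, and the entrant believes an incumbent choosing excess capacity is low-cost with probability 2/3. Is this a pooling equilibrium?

On the equilibrium path (normal capacity) the entrant holds the prior 4/5 and pays 4/5·89 + 1/5·29 = 77. Off-path (excess capacity) belief 2/3 gives 2/3·89 + 1/3·29 = 69.
Low-cost: normal capacity gives 77 − 11 = 66; excess capacity gives 69 − 22 = 47. Stays. ✓
High-cost: normal capacity gives 77 − 11 = 66; excess capacity gives 69 − 58 = 11. Stays. ✓
Beliefs are Bayes-consistent on-path and both types best-respond.

Yes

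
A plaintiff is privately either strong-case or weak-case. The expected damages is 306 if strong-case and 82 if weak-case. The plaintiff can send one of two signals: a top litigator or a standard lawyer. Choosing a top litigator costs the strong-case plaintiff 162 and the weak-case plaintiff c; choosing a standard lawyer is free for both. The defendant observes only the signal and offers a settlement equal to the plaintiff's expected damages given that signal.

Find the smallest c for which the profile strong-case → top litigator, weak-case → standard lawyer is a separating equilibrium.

Under separation: top litigator → strong-case (pays 306); standard lawyer → weak-case (pays 82).
Strong-case: 306 − 162 = 144 ≥ 82 − 0 = 82. Holds regardless of c. ✓
Weak-case: 82 − 0 ≥ 306 − c, so c ≥ 306 − 82 = 224.

224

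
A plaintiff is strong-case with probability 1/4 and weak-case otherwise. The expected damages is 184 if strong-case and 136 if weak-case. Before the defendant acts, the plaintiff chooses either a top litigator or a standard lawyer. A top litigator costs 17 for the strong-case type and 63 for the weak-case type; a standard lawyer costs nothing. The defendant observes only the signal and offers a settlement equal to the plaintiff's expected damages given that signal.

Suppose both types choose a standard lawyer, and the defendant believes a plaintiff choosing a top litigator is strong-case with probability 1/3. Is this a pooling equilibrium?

At the pooled signal (standard lawyer) the defendant holds the prior 1/4 and pays 1/4·184 + 3/4·136 = 148. Off-path (top litigator) belief 1/3 gives 1/3·184 + 2/3·136 = 152.
Strong-case: standard lawyer gives 148 − 0 = 148; top litigator gives 152 − 17 = 135. Stays. ✓
Weak-case: standard lawyer gives 148 − 0 = 148; top litigator gives 152 − 63 = 89. Stays. ✓

Yes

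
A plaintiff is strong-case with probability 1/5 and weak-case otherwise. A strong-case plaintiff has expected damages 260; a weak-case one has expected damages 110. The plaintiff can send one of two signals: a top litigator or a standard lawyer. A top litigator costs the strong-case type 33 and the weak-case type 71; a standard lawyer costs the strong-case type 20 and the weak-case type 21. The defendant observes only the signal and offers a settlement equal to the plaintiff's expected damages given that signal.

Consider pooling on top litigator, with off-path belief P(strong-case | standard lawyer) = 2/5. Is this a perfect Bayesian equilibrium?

No

At the pooled signal (top litigator) the defendant holds the prior 1/5 and pays 1/5·260 + 4/5·110 = 140. Off-path (standard lawyer) belief 2/5 gives 2/5·260 + 3/5·110 = 170.
Strong-case: top litigator gives 140 − 33 = 107; standard lawyer gives 170 − 20 = 150. Deviates. ✗
Weak-case: top litigator gives 140 − 71 = 69; standard lawyer gives 170 − 21 = 149. Deviates. ✗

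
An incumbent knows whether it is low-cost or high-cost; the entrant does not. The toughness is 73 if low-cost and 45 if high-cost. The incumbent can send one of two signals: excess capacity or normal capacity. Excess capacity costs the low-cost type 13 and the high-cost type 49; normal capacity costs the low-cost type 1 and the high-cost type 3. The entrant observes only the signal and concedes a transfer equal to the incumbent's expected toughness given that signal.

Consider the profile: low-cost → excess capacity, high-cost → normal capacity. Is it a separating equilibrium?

Yes

Under separation the entrant infers type exactly: excess capacity → low-cost (pays 73), normal capacity → high-cost (pays 45).
Low-cost: excess capacity gives 73 − 13 = 60; normal capacity gives 45 − 1 = 44. No deviation. ✓
High-cost: normal capacity gives 45 − 3 = 42; excess capacity gives 73 − 49 = 24. No deviation. ✓
Neither type gains from mimicking the other.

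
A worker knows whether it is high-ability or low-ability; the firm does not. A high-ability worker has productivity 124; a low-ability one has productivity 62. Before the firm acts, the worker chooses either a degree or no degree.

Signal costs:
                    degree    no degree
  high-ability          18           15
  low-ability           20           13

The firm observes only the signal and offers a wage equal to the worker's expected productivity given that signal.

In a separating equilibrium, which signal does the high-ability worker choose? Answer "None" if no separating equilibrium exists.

None

Try high-ability → degree, low-ability → no degree:
  If types separate, degree earns payment 124 and no degree earns 62.
  High-ability: degree gives 124 − 18 = 106; no degree gives 62 − 15 = 47. No deviation. ✓
  Low-ability: no degree gives 62 − 13 = 49; degree gives 124 − 20 = 104. Would deviate. ✗
Try high-ability → no degree, low-ability → degree:
  If types separate, no degree earns payment 124 and degree earns 62.
  High-ability: no degree gives 124 − 15 = 109; degree gives 62 − 18 = 44. No deviation. ✓
  Low-ability: degree gives 62 − 20 = 42; no degree gives 124 − 13 = 111. Would deviate. ✗
Neither assignment is incentive-compatible.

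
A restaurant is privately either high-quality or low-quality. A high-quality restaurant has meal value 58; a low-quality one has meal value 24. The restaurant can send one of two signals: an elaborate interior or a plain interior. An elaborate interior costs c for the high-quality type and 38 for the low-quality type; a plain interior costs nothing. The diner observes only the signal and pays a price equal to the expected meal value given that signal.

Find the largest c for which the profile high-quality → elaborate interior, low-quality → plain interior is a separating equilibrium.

Under separation: elaborate interior → high-quality (pays 58); plain interior → low-quality (pays 24).
Low-quality: 24 − 0 = 24 ≥ 58 − 38 = 20. Holds regardless of c. ✓
High-quality: 58 − c ≥ 24 − 0, so c ≤ 58 − 24 = 34.

34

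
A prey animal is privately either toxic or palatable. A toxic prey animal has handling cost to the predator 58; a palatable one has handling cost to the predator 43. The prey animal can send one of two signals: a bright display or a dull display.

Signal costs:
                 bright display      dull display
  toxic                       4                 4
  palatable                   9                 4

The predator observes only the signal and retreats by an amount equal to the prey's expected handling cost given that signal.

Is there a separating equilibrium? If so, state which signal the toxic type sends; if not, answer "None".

None

Try toxic → bright display, palatable → dull display:
  If types separate, bright display earns payment 58 and dull display earns 43.
  Toxic: bright display gives 58 − 4 = 54; dull display gives 43 − 4 = 39. No deviation. ✓
  Palatable: dull display gives 43 − 4 = 39; bright display gives 58 − 9 = 49. Would deviate. ✗
Try toxic → dull display, palatable → bright display:
  If types separate, dull display earns payment 58 and bright display earns 43.
  Toxic: dull display gives 58 − 4 = 54; bright display gives 43 − 4 = 39. No deviation. ✓
  Palatable: bright display gives 43 − 9 = 34; dull display gives 58 − 4 = 54. Would deviate. ✗
Neither assignment is incentive-compatible.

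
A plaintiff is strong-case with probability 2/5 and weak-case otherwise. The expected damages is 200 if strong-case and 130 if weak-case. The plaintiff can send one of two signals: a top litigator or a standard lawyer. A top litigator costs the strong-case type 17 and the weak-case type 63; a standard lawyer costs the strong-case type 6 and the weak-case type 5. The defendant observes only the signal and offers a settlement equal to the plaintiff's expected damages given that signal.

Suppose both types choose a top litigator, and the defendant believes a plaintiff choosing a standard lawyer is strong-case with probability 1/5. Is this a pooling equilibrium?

No

At the pooled signal (top litigator) the defendant holds the prior 2/5 and pays 2/5·200 + 3/5·130 = 158. Off-path (standard lawyer) belief 1/5 gives 1/5·200 + 4/5·130 = 144.
Strong-case: top litigator gives 158 − 17 = 141; standard lawyer gives 144 − 6 = 138. Stays. ✓
Weak-case: top litigator gives 158 − 63 = 95; standard lawyer gives 144 − 5 = 139. Deviates. ✗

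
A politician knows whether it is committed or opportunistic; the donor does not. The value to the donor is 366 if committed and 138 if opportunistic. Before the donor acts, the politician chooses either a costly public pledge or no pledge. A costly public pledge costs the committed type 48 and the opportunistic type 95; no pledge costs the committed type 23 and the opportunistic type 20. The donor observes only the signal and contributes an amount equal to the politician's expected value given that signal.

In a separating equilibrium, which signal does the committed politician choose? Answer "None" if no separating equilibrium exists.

Try committed → pledge, opportunistic → no pledge:
  If types separate, pledge earns payment 366 and no pledge earns 138.
  Committed: pledge gives 366 − 48 = 318; no pledge gives 138 − 23 = 115. No deviation. ✓
  Opportunistic: no pledge gives 138 − 20 = 118; pledge gives 366 − 95 = 271. Would deviate. ✗
Try committed → no pledge, opportunistic → pledge:
  If types separate, no pledge earns payment 366 and pledge earns 138.
  Committed: no pledge gives 366 − 23 = 343; pledge gives 138 − 48 = 90. No deviation. ✓
  Opportunistic: pledge gives 138 − 95 = 43; no pledge gives 366 − 20 = 346. Would deviate. ✗
Neither assignment is incentive-compatible.

None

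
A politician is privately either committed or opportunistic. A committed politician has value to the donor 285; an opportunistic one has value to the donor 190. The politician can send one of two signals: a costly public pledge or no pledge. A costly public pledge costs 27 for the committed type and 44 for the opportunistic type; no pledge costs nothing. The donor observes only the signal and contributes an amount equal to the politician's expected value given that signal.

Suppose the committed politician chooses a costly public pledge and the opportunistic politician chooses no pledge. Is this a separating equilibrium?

Under separation the donor infers type exactly: pledge → committed (pays 285), no pledge → opportunistic (pays 190).
Committed: pledge gives 285 − 27 = 258; no pledge gives 190 − 0 = 190. No deviation. ✓
Opportunistic: no pledge gives 190 − 0 = 190; pledge gives 285 − 44 = 241. Would deviate. ✗

No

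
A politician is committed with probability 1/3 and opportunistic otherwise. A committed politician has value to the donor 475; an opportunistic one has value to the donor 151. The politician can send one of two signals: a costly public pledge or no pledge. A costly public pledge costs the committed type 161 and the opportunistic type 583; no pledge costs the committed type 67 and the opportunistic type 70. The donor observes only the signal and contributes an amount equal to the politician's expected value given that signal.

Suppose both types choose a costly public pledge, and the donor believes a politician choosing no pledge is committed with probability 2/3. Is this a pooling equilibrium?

No

On the equilibrium path (pledge) the donor holds the prior 1/3 and pays 1/3·475 + 2/3·151 = 259. Off-path (no pledge) belief 2/3 gives 2/3·475 + 1/3·151 = 367.
Committed: pledge gives 259 − 161 = 98; no pledge gives 367 − 67 = 300. Deviates. ✗
Opportunistic: pledge gives 259 − 583 = -324; no pledge gives 367 − 70 = 297. Deviates. ✗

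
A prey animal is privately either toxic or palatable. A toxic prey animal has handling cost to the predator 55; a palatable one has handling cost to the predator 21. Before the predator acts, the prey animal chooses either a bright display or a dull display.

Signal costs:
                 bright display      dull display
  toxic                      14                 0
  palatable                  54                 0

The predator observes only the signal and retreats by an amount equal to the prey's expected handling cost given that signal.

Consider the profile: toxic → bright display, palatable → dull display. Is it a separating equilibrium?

If types separate, bright display earns payment 55 and dull display earns 21.
Toxic: bright display gives 55 − 14 = 41; dull display gives 21 − 0 = 21. No deviation. ✓
Palatable: dull display gives 21 − 0 = 21; bright display gives 55 − 54 = 1. No deviation. ✓
Neither type gains from mimicking the other.

Yes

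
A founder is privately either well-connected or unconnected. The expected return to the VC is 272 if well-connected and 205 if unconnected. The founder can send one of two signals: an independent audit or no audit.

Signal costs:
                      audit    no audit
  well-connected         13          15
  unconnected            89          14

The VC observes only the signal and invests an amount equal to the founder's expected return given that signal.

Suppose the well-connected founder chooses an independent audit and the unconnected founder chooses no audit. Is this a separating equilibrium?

Yes

If types separate, audit earns payment 272 and no audit earns 205.
Well-connected: audit gives 272 − 13 = 259; no audit gives 205 − 15 = 190. No deviation. ✓
Unconnected: no audit gives 205 − 14 = 191; audit gives 272 − 89 = 183. No deviation. ✓
Neither type gains from mimicking the other.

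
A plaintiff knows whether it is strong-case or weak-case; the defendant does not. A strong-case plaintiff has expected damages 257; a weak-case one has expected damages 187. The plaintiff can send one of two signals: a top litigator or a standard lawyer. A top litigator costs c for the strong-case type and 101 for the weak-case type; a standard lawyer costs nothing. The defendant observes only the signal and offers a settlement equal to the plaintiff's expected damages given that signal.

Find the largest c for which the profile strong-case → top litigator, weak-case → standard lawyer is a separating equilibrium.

Under separation: top litigator → strong-case (pays 257); standard lawyer → weak-case (pays 187).
Weak-case: 187 − 0 = 187 ≥ 257 − 101 = 156. Holds regardless of c. ✓
Strong-case: 257 − c ≥ 187 − 0, so c ≤ 257 − 187 = 70.

70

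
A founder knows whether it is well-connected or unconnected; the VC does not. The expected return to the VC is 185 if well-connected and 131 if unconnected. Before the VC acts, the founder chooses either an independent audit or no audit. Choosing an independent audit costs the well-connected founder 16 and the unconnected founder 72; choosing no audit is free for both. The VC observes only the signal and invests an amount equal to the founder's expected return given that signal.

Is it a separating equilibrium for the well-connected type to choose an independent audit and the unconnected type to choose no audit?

If types separate, audit earns payment 185 and no audit earns 131.
Well-connected: audit gives 185 − 16 = 169; no audit gives 131 − 0 = 131. No deviation. ✓
Unconnected: no audit gives 131 − 0 = 131; audit gives 185 − 72 = 113. No deviation. ✓
Neither type gains from mimicking the other.

Yes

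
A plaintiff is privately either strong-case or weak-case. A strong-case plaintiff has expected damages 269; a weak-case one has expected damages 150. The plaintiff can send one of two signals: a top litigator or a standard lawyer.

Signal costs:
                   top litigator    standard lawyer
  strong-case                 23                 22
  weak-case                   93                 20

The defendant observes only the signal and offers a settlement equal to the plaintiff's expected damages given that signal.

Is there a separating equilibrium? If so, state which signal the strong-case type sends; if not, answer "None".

None

Try strong-case → top litigator, weak-case → standard lawyer:
  If types separate, top litigator earns payment 269 and standard lawyer earns 150.
  Strong-case: top litigator gives 269 − 23 = 246; standard lawyer gives 150 − 22 = 128. No deviation. ✓
  Weak-case: standard lawyer gives 150 − 20 = 130; top litigator gives 269 − 93 = 176. Would deviate. ✗
Try strong-case → standard lawyer, weak-case → top litigator:
  If types separate, standard lawyer earns payment 269 and top litigator earns 150.
  Strong-case: standard lawyer gives 269 − 22 = 247; top litigator gives 150 − 23 = 127. No deviation. ✓
  Weak-case: top litigator gives 150 − 93 = 57; standard lawyer gives 269 − 20 = 249. Would deviate. ✗
Neither assignment is incentive-compatible.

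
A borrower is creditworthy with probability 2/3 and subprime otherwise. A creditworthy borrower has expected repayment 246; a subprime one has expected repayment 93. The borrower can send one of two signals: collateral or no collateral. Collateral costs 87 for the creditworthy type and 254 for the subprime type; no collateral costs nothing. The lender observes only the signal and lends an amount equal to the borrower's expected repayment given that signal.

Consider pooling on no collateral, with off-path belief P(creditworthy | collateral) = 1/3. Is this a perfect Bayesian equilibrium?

Yes

On the equilibrium path (no collateral) the lender holds the prior 2/3 and pays 2/3·246 + 1/3·93 = 195. Off-path (collateral) belief 1/3 gives 1/3·246 + 2/3·93 = 144.
Creditworthy: no collateral gives 195 − 0 = 195; collateral gives 144 − 87 = 57. Stays. ✓
Subprime: no collateral gives 195 − 0 = 195; collateral gives 144 − 254 = -110. Stays. ✓
Beliefs are Bayes-consistent on-path and both types best-respond.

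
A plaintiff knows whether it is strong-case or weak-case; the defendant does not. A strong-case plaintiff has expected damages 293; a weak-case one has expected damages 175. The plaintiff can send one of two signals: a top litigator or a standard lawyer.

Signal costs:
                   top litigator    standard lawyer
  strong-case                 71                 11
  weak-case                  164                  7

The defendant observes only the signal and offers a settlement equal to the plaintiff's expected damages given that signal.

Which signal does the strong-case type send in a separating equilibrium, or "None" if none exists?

top litigator

Try strong-case → top litigator, weak-case → standard lawyer:
  Under separation the defendant infers type exactly: top litigator → strong-case (pays 293), standard lawyer → weak-case (pays 175).
  Strong-case: top litigator gives 293 − 71 = 222; standard lawyer gives 175 − 11 = 164. No deviation. ✓
  Weak-case: standard lawyer gives 175 − 7 = 168; top litigator gives 293 − 164 = 129. No deviation. ✓
Both hold — the strong-case type sends top litigator.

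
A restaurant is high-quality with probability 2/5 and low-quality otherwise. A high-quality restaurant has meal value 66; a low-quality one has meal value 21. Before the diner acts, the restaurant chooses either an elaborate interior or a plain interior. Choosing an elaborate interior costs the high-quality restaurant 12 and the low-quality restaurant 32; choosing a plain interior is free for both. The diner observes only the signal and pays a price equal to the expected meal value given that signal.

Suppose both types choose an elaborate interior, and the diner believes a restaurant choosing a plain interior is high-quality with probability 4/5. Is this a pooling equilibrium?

At the pooled signal (elaborate interior) the diner holds the prior 2/5 and pays 2/5·66 + 3/5·21 = 39. Off-path (plain interior) belief 4/5 gives 4/5·66 + 1/5·21 = 57.
High-quality: elaborate interior gives 39 − 12 = 27; plain interior gives 57 − 0 = 57. Deviates. ✗
Low-quality: elaborate interior gives 39 − 32 = 7; plain interior gives 57 − 0 = 57. Deviates. ✗

No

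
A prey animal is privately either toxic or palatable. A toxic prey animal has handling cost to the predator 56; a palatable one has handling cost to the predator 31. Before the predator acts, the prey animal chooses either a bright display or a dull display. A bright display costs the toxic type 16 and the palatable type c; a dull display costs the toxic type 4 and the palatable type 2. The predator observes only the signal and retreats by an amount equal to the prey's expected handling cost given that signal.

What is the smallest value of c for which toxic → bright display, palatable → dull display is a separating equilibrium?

Under separation: bright display → toxic (pays 56); dull display → palatable (pays 31).
Toxic: 56 − 16 = 40 ≥ 31 − 4 = 27. Holds regardless of c. ✓
Palatable: 31 − 2 ≥ 56 − c, so c ≥ 56 − 29 = 27.

27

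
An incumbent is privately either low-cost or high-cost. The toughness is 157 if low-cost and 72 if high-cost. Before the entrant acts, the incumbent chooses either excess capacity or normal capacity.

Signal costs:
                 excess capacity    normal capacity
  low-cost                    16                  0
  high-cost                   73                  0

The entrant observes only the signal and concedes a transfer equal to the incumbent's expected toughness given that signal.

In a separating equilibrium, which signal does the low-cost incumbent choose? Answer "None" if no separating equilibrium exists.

Try low-cost → excess capacity, high-cost → normal capacity:
  If types separate, excess capacity earns payment 157 and normal capacity earns 72.
  Low-cost: excess capacity gives 157 − 16 = 141; normal capacity gives 72 − 0 = 72. No deviation. ✓
  High-cost: normal capacity gives 72 − 0 = 72; excess capacity gives 157 − 73 = 84. Would deviate. ✗
Try low-cost → normal capacity, high-cost → excess capacity:
  If types separate, normal capacity earns payment 157 and excess capacity earns 72.
  Low-cost: normal capacity gives 157 − 0 = 157; excess capacity gives 72 − 16 = 56. No deviation. ✓
  High-cost: excess capacity gives 72 − 73 = -1; normal capacity gives 157 − 0 = 157. Would deviate. ✗
Neither assignment is incentive-compatible.

None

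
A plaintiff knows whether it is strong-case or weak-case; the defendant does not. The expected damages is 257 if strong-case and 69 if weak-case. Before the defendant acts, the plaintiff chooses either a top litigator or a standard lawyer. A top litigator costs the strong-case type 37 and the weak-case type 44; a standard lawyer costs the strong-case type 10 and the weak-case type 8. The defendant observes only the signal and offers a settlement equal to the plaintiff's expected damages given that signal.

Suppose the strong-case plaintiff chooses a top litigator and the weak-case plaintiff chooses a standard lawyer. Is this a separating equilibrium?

No

If types separate, top litigator earns payment 257 and standard lawyer earns 69.
Strong-case: top litigator gives 257 − 37 = 220; standard lawyer gives 69 − 10 = 59. No deviation. ✓
Weak-case: standard lawyer gives 69 − 8 = 61; top litigator gives 257 − 44 = 213. Would deviate. ✗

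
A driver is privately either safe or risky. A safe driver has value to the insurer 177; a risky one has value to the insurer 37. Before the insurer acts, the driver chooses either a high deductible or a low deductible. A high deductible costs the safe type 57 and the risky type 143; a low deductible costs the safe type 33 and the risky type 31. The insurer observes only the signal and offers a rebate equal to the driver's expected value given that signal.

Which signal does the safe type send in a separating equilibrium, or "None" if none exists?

None

Try safe → high deductible, risky → low deductible:
  If types separate, high deductible earns payment 177 and low deductible earns 37.
  Safe: high deductible gives 177 − 57 = 120; low deductible gives 37 − 33 = 4. No deviation. ✓
  Risky: low deductible gives 37 − 31 = 6; high deductible gives 177 − 143 = 34. Would deviate. ✗
Try safe → low deductible, risky → high deductible:
  If types separate, low deductible earns payment 177 and high deductible earns 37.
  Safe: low deductible gives 177 − 33 = 144; high deductible gives 37 − 57 = -20. No deviation. ✓
  Risky: high deductible gives 37 − 143 = -106; low deductible gives 177 − 31 = 146. Would deviate. ✗
Neither assignment is incentive-compatible.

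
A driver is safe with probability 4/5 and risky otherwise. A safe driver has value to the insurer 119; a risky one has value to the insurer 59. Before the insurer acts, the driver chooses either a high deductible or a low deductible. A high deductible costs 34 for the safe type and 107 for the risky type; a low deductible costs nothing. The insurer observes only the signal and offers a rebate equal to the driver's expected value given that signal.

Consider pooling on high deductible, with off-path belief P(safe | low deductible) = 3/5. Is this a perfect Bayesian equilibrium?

No

On the equilibrium path (high deductible) the insurer holds the prior 4/5 and pays 4/5·119 + 1/5·59 = 107. Off-path (low deductible) belief 3/5 gives 3/5·119 + 2/5·59 = 95.
Safe: high deductible gives 107 − 34 = 73; low deductible gives 95 − 0 = 95. Deviates. ✗
Risky: high deductible gives 107 − 107 = 0; low deductible gives 95 − 0 = 95. Deviates. ✗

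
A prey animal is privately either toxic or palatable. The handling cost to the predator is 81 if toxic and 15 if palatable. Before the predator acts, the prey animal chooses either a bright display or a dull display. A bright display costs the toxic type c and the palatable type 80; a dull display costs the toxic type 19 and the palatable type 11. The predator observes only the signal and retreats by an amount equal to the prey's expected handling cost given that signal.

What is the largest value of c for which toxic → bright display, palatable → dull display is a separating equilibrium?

85

Under separation: bright display → toxic (pays 81); dull display → palatable (pays 15).
Palatable: 15 − 11 = 4 ≥ 81 − 80 = 1. Holds regardless of c. ✓
Toxic: 81 − c ≥ 15 − 19, so c ≤ 81 − -4 = 85.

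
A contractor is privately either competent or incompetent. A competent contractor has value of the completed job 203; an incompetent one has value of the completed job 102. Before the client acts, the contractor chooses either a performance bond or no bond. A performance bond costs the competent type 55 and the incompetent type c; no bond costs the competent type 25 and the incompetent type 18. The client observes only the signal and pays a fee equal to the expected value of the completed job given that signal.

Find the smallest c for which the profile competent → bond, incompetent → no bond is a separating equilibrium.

119

Under separation: bond → competent (pays 203); no bond → incompetent (pays 102).
Competent: 203 − 55 = 148 ≥ 102 − 25 = 77. Holds regardless of c. ✓
Incompetent: 102 − 18 ≥ 203 − c, so c ≥ 203 − 84 = 119.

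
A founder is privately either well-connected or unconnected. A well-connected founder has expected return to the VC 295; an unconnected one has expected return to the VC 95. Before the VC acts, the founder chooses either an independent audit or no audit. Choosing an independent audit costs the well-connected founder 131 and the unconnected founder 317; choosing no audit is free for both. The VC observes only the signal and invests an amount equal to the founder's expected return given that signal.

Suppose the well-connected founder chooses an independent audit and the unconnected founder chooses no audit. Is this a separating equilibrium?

If types separate, audit earns payment 295 and no audit earns 95.
Well-connected: audit gives 295 − 131 = 164; no audit gives 95 − 0 = 95. No deviation. ✓
Unconnected: no audit gives 95 − 0 = 95; audit gives 295 − 317 = -22. No deviation. ✓
Both incentive constraints hold.

Yes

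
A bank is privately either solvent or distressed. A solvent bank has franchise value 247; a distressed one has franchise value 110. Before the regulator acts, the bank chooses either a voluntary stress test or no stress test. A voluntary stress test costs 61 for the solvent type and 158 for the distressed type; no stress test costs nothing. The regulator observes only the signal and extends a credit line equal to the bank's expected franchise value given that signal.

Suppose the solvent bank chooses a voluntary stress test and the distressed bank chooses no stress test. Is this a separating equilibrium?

Yes

If types separate, stress test earns payment 247 and no stress test earns 110.
Solvent: stress test gives 247 − 61 = 186; no stress test gives 110 − 0 = 110. No deviation. ✓
Distressed: no stress test gives 110 − 0 = 110; stress test gives 247 − 158 = 89. No deviation. ✓
Neither type gains from mimicking the other.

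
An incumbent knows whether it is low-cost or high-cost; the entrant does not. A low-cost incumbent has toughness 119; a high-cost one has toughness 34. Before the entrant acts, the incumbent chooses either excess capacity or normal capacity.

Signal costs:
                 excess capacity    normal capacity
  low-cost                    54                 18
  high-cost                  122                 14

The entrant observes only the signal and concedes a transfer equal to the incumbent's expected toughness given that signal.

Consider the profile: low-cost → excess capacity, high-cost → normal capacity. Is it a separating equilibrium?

Yes

If types separate, excess capacity earns payment 119 and normal capacity earns 34.
Low-cost: excess capacity gives 119 − 54 = 65; normal capacity gives 34 − 18 = 16. No deviation. ✓
High-cost: normal capacity gives 34 − 14 = 20; excess capacity gives 119 − 122 = -3. No deviation. ✓
Both incentive constraints hold.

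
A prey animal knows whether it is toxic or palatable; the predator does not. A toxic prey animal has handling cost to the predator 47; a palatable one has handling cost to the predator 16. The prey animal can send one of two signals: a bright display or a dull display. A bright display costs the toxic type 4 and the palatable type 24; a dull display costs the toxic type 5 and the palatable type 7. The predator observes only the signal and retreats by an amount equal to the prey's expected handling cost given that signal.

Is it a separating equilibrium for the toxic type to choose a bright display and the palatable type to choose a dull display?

If types separate, bright display earns payment 47 and dull display earns 16.
Toxic: bright display gives 47 − 4 = 43; dull display gives 16 − 5 = 11. No deviation. ✓
Palatable: dull display gives 16 − 7 = 9; bright display gives 47 − 24 = 23. Would deviate. ✗

No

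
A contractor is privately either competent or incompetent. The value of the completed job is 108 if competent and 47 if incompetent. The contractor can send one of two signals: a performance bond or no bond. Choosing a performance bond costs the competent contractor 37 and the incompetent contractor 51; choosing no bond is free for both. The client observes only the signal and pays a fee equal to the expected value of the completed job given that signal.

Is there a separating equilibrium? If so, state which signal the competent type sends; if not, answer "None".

None

Try competent → bond, incompetent → no bond:
  If types separate, bond earns payment 108 and no bond earns 47.
  Competent: bond gives 108 − 37 = 71; no bond gives 47 − 0 = 47. No deviation. ✓
  Incompetent: no bond gives 47 − 0 = 47; bond gives 108 − 51 = 57. Would deviate. ✗
Try competent → no bond, incompetent → bond:
  If types separate, no bond earns payment 108 and bond earns 47.
  Competent: no bond gives 108 − 0 = 108; bond gives 47 − 37 = 10. No deviation. ✓
  Incompetent: bond gives 47 − 51 = -4; no bond gives 108 − 0 = 108. Would deviate. ✗
Neither assignment is incentive-compatible.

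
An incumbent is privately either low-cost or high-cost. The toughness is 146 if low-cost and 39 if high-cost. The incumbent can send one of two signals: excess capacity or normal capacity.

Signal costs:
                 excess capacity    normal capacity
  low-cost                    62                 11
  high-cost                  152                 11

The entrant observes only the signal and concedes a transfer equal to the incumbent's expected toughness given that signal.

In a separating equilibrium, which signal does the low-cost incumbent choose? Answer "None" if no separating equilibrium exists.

excess capacity

Try low-cost → excess capacity, high-cost → normal capacity:
  If types separate, excess capacity earns payment 146 and normal capacity earns 39.
  Low-cost: excess capacity gives 146 − 62 = 84; normal capacity gives 39 − 11 = 28. No deviation. ✓
  High-cost: normal capacity gives 39 − 11 = 28; excess capacity gives 146 − 152 = -6. No deviation. ✓
Both hold — the low-cost type sends excess capacity.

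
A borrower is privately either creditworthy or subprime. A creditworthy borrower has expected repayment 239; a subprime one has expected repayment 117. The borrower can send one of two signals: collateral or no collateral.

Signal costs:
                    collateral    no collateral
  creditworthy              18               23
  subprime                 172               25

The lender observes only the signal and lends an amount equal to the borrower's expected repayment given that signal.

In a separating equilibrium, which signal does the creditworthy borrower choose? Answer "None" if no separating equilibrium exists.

collateral

Try creditworthy → collateral, subprime → no collateral:
  If types separate, collateral earns payment 239 and no collateral earns 117.
  Creditworthy: collateral gives 239 − 18 = 221; no collateral gives 117 − 23 = 94. No deviation. ✓
  Subprime: no collateral gives 117 − 25 = 92; collateral gives 239 − 172 = 67. No deviation. ✓
Both hold — the creditworthy type sends collateral.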